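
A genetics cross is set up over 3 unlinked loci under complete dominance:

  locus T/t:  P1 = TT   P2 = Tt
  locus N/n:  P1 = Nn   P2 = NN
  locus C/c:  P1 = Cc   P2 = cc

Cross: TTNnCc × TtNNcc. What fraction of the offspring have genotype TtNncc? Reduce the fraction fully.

TTNnCc gametes: TNC×2, TNc×2, TnC×2, Tnc×2
TtNNcc gametes: TNc×4, tNc×4
TTNnCc×TtNNcc grid (8·8=64): TTNNCc=8 TTNNcc=8 TTNnCc=8 TTNncc=8 TtNNCc=8 TtNNcc=8 TtNnCc=8 TtNncc=8
TtNncc hits 8/64; gcd=8; 8÷8/64÷8 = 1/8

P(TtNncc) = 1/8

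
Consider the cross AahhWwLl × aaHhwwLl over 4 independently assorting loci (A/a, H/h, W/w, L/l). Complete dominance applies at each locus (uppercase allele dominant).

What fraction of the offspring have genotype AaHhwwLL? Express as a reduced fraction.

AahhWwLl gametes: AhWL×2, AhWl×2, AhwL×2, Ahwl×2, ahWL×2, ahWl×2, ahwL×2, ahwl×2
aaHhwwLl gametes: aHwL×4, aHwl×4, ahwL×4, ahwl×4
AahhWwLl×aaHhwwLl grid (16·16=256): AaHhWwLL=8 AaHhWwLl=16 AaHhWwll=8 AaHhwwLL=8 AaHhwwLl=16 AaHhwwll=8 AahhWwLL=8 AahhWwLl=16 AahhWwll=8 AahhwwLL=8 AahhwwLl=16 Aahhwwll=8 aaHhWwLL=8 aaHhWwLl=16 aaHhWwll=8 aaHhwwLL=8 aaHhwwLl=16 aaHhwwll=8 aahhWwLL=8 aahhWwLl=16 aahhWwll=8 aahhwwLL=8 aahhwwLl=16 aahhwwll=8
AaHhwwLL hits 8/256; gcd=8; 8÷8/256÷8 = 1/32

P(AaHhwwLL) = 1/32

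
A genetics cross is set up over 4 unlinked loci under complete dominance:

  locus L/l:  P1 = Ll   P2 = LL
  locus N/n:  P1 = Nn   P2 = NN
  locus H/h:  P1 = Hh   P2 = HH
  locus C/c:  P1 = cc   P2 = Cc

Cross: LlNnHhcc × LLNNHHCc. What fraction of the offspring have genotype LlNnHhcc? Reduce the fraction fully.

LlNnHhcc gametes: LNHc×2, LNhc×2, LnHc×2, Lnhc×2, lNHc×2, lNhc×2, lnHc×2, lnhc×2
LLNNHHCc gametes: LNHC×8, LNHc×8
LlNnHhcc×LLNNHHCc grid (16·16=256): LLNNHHCc=16 LLNNHHcc=16 LLNNHhCc=16 LLNNHhcc=16 LLNnHHCc=16 LLNnHHcc=16 LLNnHhCc=16 LLNnHhcc=16 LlNNHHCc=16 LlNNHHcc=16 LlNNHhCc=16 LlNNHhcc=16 LlNnHHCc=16 LlNnHHcc=16 LlNnHhCc=16 LlNnHhcc=16
LlNnHhcc hits 16/256; gcd=16; 16÷16/256÷16 = 1/16

P(LlNnHhcc) = 1/16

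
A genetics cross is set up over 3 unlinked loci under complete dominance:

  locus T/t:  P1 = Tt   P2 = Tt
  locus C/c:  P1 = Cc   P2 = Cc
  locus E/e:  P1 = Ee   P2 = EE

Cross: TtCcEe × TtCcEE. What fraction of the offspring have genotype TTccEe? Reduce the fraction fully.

P(TTccEe) = 1/32

TtCcEe gametes: TCE×1, TCe×1, TcE×1, Tce×1, tCE×1, tCe×1, tcE×1, tce×1
TtCcEE gametes: TCE×2, TcE×2, tCE×2, tcE×2
TtCcEe×TtCcEE grid (8·8=64): TTCCEE=2 TTCCEe=2 TTCcEE=4 TTCcEe=4 TTccEE=2 TTccEe=2 TtCCEE=4 TtCCEe=4 TtCcEE=8 TtCcEe=8 TtccEE=4 TtccEe=4 ttCCEE=2 ttCCEe=2 ttCcEE=4 ttCcEe=4 ttccEE=2 ttccEe=2
TTccEe hits 2/64; gcd=2; 2÷2/64÷2 = 1/32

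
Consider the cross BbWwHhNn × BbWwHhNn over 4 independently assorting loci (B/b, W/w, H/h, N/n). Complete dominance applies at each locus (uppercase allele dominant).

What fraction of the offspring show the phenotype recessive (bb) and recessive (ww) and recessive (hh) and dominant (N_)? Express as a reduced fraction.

BbWwHhNn gametes: BWHN×1, BWHn×1, BWhN×1, BWhn×1, BwHN×1, BwHn×1, BwhN×1, Bwhn×1, bWHN×1, bWHn×1, bWhN×1, bWhn×1, bwHN×1, bwHn×1, bwhN×1, bwhn×1
BbWwHhNn gametes: BWHN×1, BWHn×1, BWhN×1, BWhn×1, BwHN×1, BwHn×1, BwhN×1, Bwhn×1, bWHN×1, bWHn×1, bWhN×1, bWhn×1, bwHN×1, bwHn×1, bwhN×1, bwhn×1
BbWwHhNn×BbWwHhNn grid (16·16=256): BBWWHHNN=1 BBWWHHNn=2 BBWWHHnn=1 BBWWHhNN=2 BBWWHhNn=4 BBWWHhnn=2 BBWWhhNN=1 BBWWhhNn=2 BBWWhhnn=1 BBWwHHNN=2 BBWwHHNn=4 BBWwHHnn=2 BBWwHhNN=4 BBWwHhNn=8 BBWwHhnn=4 BBWwhhNN=2 BBWwhhNn=4 BBWwhhnn=2 BBwwHHNN=1 BBwwHHNn=2 BBwwHHnn=1 BBwwHhNN=2 BBwwHhNn=4 BBwwHhnn=2 BBwwhhNN=1 BBwwhhNn=2 BBwwhhnn=1 BbWWHHNN=2 BbWWHHNn=4 BbWWHHnn=2 BbWWHhNN=4 BbWWHhNn=8 BbWWHhnn=4 BbWWhhNN=2 BbWWhhNn=4 BbWWhhnn=2 BbWwHHNN=4 BbWwHHNn=8 BbWwHHnn=4 BbWwHhNN=8 BbWwHhNn=16 BbWwHhnn=8 BbWwhhNN=4 BbWwhhNn=8 BbWwhhnn=4 BbwwHHNN=2 BbwwHHNn=4 BbwwHHnn=2 BbwwHhNN=4 BbwwHhNn=8 BbwwHhnn=4 BbwwhhNN=2 BbwwhhNn=4 Bbwwhhnn=2 bbWWHHNN=1 bbWWHHNn=2 bbWWHHnn=1 bbWWHhNN=2 bbWWHhNn=4 bbWWHhnn=2 bbWWhhNN=1 bbWWhhNn=2 bbWWhhnn=1 bbWwHHNN=2 bbWwHHNn=4 bbWwHHnn=2 bbWwHhNN=4 bbWwHhNn=8 bbWwHhnn=4 bbWwhhNN=2 bbWwhhNn=4 bbWwhhnn=2 bbwwHHNN=1 bbwwHHNn=2 bbwwHHnn=1 bbwwHhNN=2 bbwwHhNn=4 bbwwHhnn=2 bbwwhhNN=1 bbwwhhNn=2 bbwwhhnn=1
bb ww hh N_ hits 3/256; gcd=1; 3÷1/256÷1 = 3/256

P(bb ww hh N_) = 3/256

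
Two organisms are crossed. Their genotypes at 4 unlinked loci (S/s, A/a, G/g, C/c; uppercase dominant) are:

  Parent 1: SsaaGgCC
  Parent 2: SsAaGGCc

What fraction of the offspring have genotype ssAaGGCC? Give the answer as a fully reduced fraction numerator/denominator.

P(ssAaGGCC) = 1/32

SsaaGgCC gametes: SaGC×4, SagC×4, saGC×4, sagC×4
SsAaGGCc gametes: SAGC×2, SAGc×2, SaGC×2, SaGc×2, sAGC×2, sAGc×2, saGC×2, saGc×2
SsaaGgCC×SsAaGGCc grid (16·16=256): SSAaGGCC=8 SSAaGGCc=8 SSAaGgCC=8 SSAaGgCc=8 SSaaGGCC=8 SSaaGGCc=8 SSaaGgCC=8 SSaaGgCc=8 SsAaGGCC=16 SsAaGGCc=16 SsAaGgCC=16 SsAaGgCc=16 SsaaGGCC=16 SsaaGGCc=16 SsaaGgCC=16 SsaaGgCc=16 ssAaGGCC=8 ssAaGGCc=8 ssAaGgCC=8 ssAaGgCc=8 ssaaGGCC=8 ssaaGGCc=8 ssaaGgCC=8 ssaaGgCc=8
ssAaGGCC hits 8/256; gcd=8; 8÷8/256÷8 = 1/32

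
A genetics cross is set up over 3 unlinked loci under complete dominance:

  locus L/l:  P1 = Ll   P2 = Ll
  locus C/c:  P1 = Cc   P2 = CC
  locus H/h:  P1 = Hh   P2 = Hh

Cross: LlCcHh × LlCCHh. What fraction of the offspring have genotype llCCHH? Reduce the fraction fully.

LlCcHh gametes: LCH×1, LCh×1, LcH×1, Lch×1, lCH×1, lCh×1, lcH×1, lch×1
LlCCHh gametes: LCH×2, LCh×2, lCH×2, lCh×2
LlCcHh×LlCCHh grid (8·8=64): LLCCHH=2 LLCCHh=4 LLCChh=2 LLCcHH=2 LLCcHh=4 LLCchh=2 LlCCHH=4 LlCCHh=8 LlCChh=4 LlCcHH=4 LlCcHh=8 LlCchh=4 llCCHH=2 llCCHh=4 llCChh=2 llCcHH=2 llCcHh=4 llCchh=2
llCCHH hits 2/64; gcd=2; 2÷2/64÷2 = 1/32

P(llCCHH) = 1/32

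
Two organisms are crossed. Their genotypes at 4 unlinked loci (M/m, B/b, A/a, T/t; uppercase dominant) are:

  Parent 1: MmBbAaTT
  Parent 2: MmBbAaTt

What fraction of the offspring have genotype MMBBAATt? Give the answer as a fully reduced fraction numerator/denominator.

MmBbAaTT gametes: MBAT×2, MBaT×2, MbAT×2, MbaT×2, mBAT×2, mBaT×2, mbAT×2, mbaT×2
MmBbAaTt gametes: MBAT×1, MBAt×1, MBaT×1, MBat×1, MbAT×1, MbAt×1, MbaT×1, Mbat×1, mBAT×1, mBAt×1, mBaT×1, mBat×1, mbAT×1, mbAt×1, mbaT×1, mbat×1
MmBbAaTT×MmBbAaTt grid (16·16=256): MMBBAATT=2 MMBBAATt=2 MMBBAaTT=4 MMBBAaTt=4 MMBBaaTT=2 MMBBaaTt=2 MMBbAATT=4 MMBbAATt=4 MMBbAaTT=8 MMBbAaTt=8 MMBbaaTT=4 MMBbaaTt=4 MMbbAATT=2 MMbbAATt=2 MMbbAaTT=4 MMbbAaTt=4 MMbbaaTT=2 MMbbaaTt=2 MmBBAATT=4 MmBBAATt=4 MmBBAaTT=8 MmBBAaTt=8 MmBBaaTT=4 MmBBaaTt=4 MmBbAATT=8 MmBbAATt=8 MmBbAaTT=16 MmBbAaTt=16 MmBbaaTT=8 MmBbaaTt=8 MmbbAATT=4 MmbbAATt=4 MmbbAaTT=8 MmbbAaTt=8 MmbbaaTT=4 MmbbaaTt=4 mmBBAATT=2 mmBBAATt=2 mmBBAaTT=4 mmBBAaTt=4 mmBBaaTT=2 mmBBaaTt=2 mmBbAATT=4 mmBbAATt=4 mmBbAaTT=8 mmBbAaTt=8 mmBbaaTT=4 mmBbaaTt=4 mmbbAATT=2 mmbbAATt=2 mmbbAaTT=4 mmbbAaTt=4 mmbbaaTT=2 mmbbaaTt=2
MMBBAATt hits 2/256; gcd=2; 2÷2/256÷2 = 1/128

P(MMBBAATt) = 1/128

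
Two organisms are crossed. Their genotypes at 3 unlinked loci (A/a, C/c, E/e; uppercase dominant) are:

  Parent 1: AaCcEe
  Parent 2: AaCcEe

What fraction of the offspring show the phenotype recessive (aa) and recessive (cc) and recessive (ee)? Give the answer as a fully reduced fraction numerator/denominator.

AaCcEe gametes: ACE×1, ACe×1, AcE×1, Ace×1, aCE×1, aCe×1, acE×1, ace×1
AaCcEe gametes: ACE×1, ACe×1, AcE×1, Ace×1, aCE×1, aCe×1, acE×1, ace×1
AaCcEe×AaCcEe grid (8·8=64): AACCEE=1 AACCEe=2 AACCee=1 AACcEE=2 AACcEe=4 AACcee=2 AAccEE=1 AAccEe=2 AAccee=1 AaCCEE=2 AaCCEe=4 AaCCee=2 AaCcEE=4 AaCcEe=8 AaCcee=4 AaccEE=2 AaccEe=4 Aaccee=2 aaCCEE=1 aaCCEe=2 aaCCee=1 aaCcEE=2 aaCcEe=4 aaCcee=2 aaccEE=1 aaccEe=2 aaccee=1
aa cc ee hits 1/64; gcd=1; 1÷1/64÷1 = 1/64

P(aa cc ee) = 1/64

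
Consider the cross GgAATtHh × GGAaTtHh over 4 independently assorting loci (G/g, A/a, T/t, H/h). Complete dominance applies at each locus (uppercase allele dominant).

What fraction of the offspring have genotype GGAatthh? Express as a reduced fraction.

GgAATtHh gametes: GATH×2, GATh×2, GAtH×2, GAth×2, gATH×2, gATh×2, gAtH×2, gAth×2
GGAaTtHh gametes: GATH×2, GATh×2, GAtH×2, GAth×2, GaTH×2, GaTh×2, GatH×2, Gath×2
GgAATtHh×GGAaTtHh grid (16·16=256): GGAATTHH=4 GGAATTHh=8 GGAATThh=4 GGAATtHH=8 GGAATtHh=16 GGAATthh=8 GGAAttHH=4 GGAAttHh=8 GGAAtthh=4 GGAaTTHH=4 GGAaTTHh=8 GGAaTThh=4 GGAaTtHH=8 GGAaTtHh=16 GGAaTthh=8 GGAattHH=4 GGAattHh=8 GGAatthh=4 GgAATTHH=4 GgAATTHh=8 GgAATThh=4 GgAATtHH=8 GgAATtHh=16 GgAATthh=8 GgAAttHH=4 GgAAttHh=8 GgAAtthh=4 GgAaTTHH=4 GgAaTTHh=8 GgAaTThh=4 GgAaTtHH=8 GgAaTtHh=16 GgAaTthh=8 GgAattHH=4 GgAattHh=8 GgAatthh=4
GGAatthh hits 4/256; gcd=4; 4÷4/256÷4 = 1/64

P(GGAatthh) = 1/64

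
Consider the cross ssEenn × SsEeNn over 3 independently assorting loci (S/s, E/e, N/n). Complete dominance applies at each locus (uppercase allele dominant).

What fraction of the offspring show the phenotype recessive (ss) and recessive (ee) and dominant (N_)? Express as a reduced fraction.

P(ss ee N_) = 1/16

ssEenn gametes: sEn×4, sen×4
SsEeNn gametes: SEN×1, SEn×1, SeN×1, Sen×1, sEN×1, sEn×1, seN×1, sen×1
ssEenn×SsEeNn grid (8·8=64): SsEENn=4 SsEEnn=4 SsEeNn=8 SsEenn=8 SseeNn=4 Sseenn=4 ssEENn=4 ssEEnn=4 ssEeNn=8 ssEenn=8 sseeNn=4 sseenn=4
ss ee N_ hits 4/64; gcd=4; 4÷4/64÷4 = 1/16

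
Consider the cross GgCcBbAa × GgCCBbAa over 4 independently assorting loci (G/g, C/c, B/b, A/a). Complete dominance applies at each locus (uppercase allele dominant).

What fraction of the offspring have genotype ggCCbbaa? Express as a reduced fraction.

GgCcBbAa gametes: GCBA×1, GCBa×1, GCbA×1, GCba×1, GcBA×1, GcBa×1, GcbA×1, Gcba×1, gCBA×1, gCBa×1, gCbA×1, gCba×1, gcBA×1, gcBa×1, gcbA×1, gcba×1
GgCCBbAa gametes: GCBA×2, GCBa×2, GCbA×2, GCba×2, gCBA×2, gCBa×2, gCbA×2, gCba×2
GgCcBbAa×GgCCBbAa grid (16·16=256): GGCCBBAA=2 GGCCBBAa=4 GGCCBBaa=2 GGCCBbAA=4 GGCCBbAa=8 GGCCBbaa=4 GGCCbbAA=2 GGCCbbAa=4 GGCCbbaa=2 GGCcBBAA=2 GGCcBBAa=4 GGCcBBaa=2 GGCcBbAA=4 GGCcBbAa=8 GGCcBbaa=4 GGCcbbAA=2 GGCcbbAa=4 GGCcbbaa=2 GgCCBBAA=4 GgCCBBAa=8 GgCCBBaa=4 GgCCBbAA=8 GgCCBbAa=16 GgCCBbaa=8 GgCCbbAA=4 GgCCbbAa=8 GgCCbbaa=4 GgCcBBAA=4 GgCcBBAa=8 GgCcBBaa=4 GgCcBbAA=8 GgCcBbAa=16 GgCcBbaa=8 GgCcbbAA=4 GgCcbbAa=8 GgCcbbaa=4 ggCCBBAA=2 ggCCBBAa=4 ggCCBBaa=2 ggCCBbAA=4 ggCCBbAa=8 ggCCBbaa=4 ggCCbbAA=2 ggCCbbAa=4 ggCCbbaa=2 ggCcBBAA=2 ggCcBBAa=4 ggCcBBaa=2 ggCcBbAA=4 ggCcBbAa=8 ggCcBbaa=4 ggCcbbAA=2 ggCcbbAa=4 ggCcbbaa=2
ggCCbbaa hits 2/256; gcd=2; 2÷2/256÷2 = 1/128

P(ggCCbbaa) = 1/128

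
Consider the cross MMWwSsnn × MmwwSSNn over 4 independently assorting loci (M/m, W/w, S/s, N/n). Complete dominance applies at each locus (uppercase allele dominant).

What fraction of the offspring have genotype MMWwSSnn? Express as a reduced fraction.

P(MMWwSSnn) = 1/16

MMWwSsnn gametes: MWSn×4, MWsn×4, MwSn×4, Mwsn×4
MmwwSSNn gametes: MwSN×4, MwSn×4, mwSN×4, mwSn×4
MMWwSsnn×MmwwSSNn grid (16·16=256): MMWwSSNn=16 MMWwSSnn=16 MMWwSsNn=16 MMWwSsnn=16 MMwwSSNn=16 MMwwSSnn=16 MMwwSsNn=16 MMwwSsnn=16 MmWwSSNn=16 MmWwSSnn=16 MmWwSsNn=16 MmWwSsnn=16 MmwwSSNn=16 MmwwSSnn=16 MmwwSsNn=16 MmwwSsnn=16
MMWwSSnn hits 16/256; gcd=16; 16÷16/256÷16 = 1/16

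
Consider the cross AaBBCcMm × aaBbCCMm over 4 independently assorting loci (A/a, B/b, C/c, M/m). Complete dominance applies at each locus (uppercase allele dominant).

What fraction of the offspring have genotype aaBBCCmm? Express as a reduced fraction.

P(aaBBCCmm) = 1/32

AaBBCcMm gametes: ABCM×2, ABCm×2, ABcM×2, ABcm×2, aBCM×2, aBCm×2, aBcM×2, aBcm×2
aaBbCCMm gametes: aBCM×4, aBCm×4, abCM×4, abCm×4
AaBBCcMm×aaBbCCMm grid (16·16=256): AaBBCCMM=8 AaBBCCMm=16 AaBBCCmm=8 AaBBCcMM=8 AaBBCcMm=16 AaBBCcmm=8 AaBbCCMM=8 AaBbCCMm=16 AaBbCCmm=8 AaBbCcMM=8 AaBbCcMm=16 AaBbCcmm=8 aaBBCCMM=8 aaBBCCMm=16 aaBBCCmm=8 aaBBCcMM=8 aaBBCcMm=16 aaBBCcmm=8 aaBbCCMM=8 aaBbCCMm=16 aaBbCCmm=8 aaBbCcMM=8 aaBbCcMm=16 aaBbCcmm=8
aaBBCCmm hits 8/256; gcd=8; 8÷8/256÷8 = 1/32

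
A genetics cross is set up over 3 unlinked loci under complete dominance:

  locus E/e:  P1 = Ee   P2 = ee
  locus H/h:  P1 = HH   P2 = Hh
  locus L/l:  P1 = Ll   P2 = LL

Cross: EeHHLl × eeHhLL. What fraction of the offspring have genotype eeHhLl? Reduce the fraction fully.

EeHHLl gametes: EHL×2, EHl×2, eHL×2, eHl×2
eeHhLL gametes: eHL×4, ehL×4
EeHHLl×eeHhLL grid (8·8=64): EeHHLL=8 EeHHLl=8 EeHhLL=8 EeHhLl=8 eeHHLL=8 eeHHLl=8 eeHhLL=8 eeHhLl=8
eeHhLl hits 8/64; gcd=8; 8÷8/64÷8 = 1/8

P(eeHhLl) = 1/8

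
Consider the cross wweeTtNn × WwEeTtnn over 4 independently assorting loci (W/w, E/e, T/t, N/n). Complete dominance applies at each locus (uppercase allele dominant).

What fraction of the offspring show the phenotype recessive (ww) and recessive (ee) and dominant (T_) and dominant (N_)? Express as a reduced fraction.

P(ww ee T_ N_) = 3/32

wweeTtNn gametes: weTN×4, weTn×4, wetN×4, wetn×4
WwEeTtnn gametes: WETn×2, WEtn×2, WeTn×2, Wetn×2, wETn×2, wEtn×2, weTn×2, wetn×2
wweeTtNn×WwEeTtnn grid (16·16=256): WwEeTTNn=8 WwEeTTnn=8 WwEeTtNn=16 WwEeTtnn=16 WwEettNn=8 WwEettnn=8 WweeTTNn=8 WweeTTnn=8 WweeTtNn=16 WweeTtnn=16 WweettNn=8 Wweettnn=8 wwEeTTNn=8 wwEeTTnn=8 wwEeTtNn=16 wwEeTtnn=16 wwEettNn=8 wwEettnn=8 wweeTTNn=8 wweeTTnn=8 wweeTtNn=16 wweeTtnn=16 wweettNn=8 wweettnn=8
ww ee T_ N_ hits 24/256; gcd=8; 24÷8/256÷8 = 3/32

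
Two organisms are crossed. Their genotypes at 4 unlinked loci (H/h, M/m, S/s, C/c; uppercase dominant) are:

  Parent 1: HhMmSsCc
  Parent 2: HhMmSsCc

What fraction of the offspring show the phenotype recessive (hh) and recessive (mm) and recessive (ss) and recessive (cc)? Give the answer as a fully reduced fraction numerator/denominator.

HhMmSsCc gametes: HMSC×1, HMSc×1, HMsC×1, HMsc×1, HmSC×1, HmSc×1, HmsC×1, Hmsc×1, hMSC×1, hMSc×1, hMsC×1, hMsc×1, hmSC×1, hmSc×1, hmsC×1, hmsc×1
HhMmSsCc gametes: HMSC×1, HMSc×1, HMsC×1, HMsc×1, HmSC×1, HmSc×1, HmsC×1, Hmsc×1, hMSC×1, hMSc×1, hMsC×1, hMsc×1, hmSC×1, hmSc×1, hmsC×1, hmsc×1
HhMmSsCc×HhMmSsCc grid (16·16=256): HHMMSSCC=1 HHMMSSCc=2 HHMMSScc=1 HHMMSsCC=2 HHMMSsCc=4 HHMMSscc=2 HHMMssCC=1 HHMMssCc=2 HHMMsscc=1 HHMmSSCC=2 HHMmSSCc=4 HHMmSScc=2 HHMmSsCC=4 HHMmSsCc=8 HHMmSscc=4 HHMmssCC=2 HHMmssCc=4 HHMmsscc=2 HHmmSSCC=1 HHmmSSCc=2 HHmmSScc=1 HHmmSsCC=2 HHmmSsCc=4 HHmmSscc=2 HHmmssCC=1 HHmmssCc=2 HHmmsscc=1 HhMMSSCC=2 HhMMSSCc=4 HhMMSScc=2 HhMMSsCC=4 HhMMSsCc=8 HhMMSscc=4 HhMMssCC=2 HhMMssCc=4 HhMMsscc=2 HhMmSSCC=4 HhMmSSCc=8 HhMmSScc=4 HhMmSsCC=8 HhMmSsCc=16 HhMmSscc=8 HhMmssCC=4 HhMmssCc=8 HhMmsscc=4 HhmmSSCC=2 HhmmSSCc=4 HhmmSScc=2 HhmmSsCC=4 HhmmSsCc=8 HhmmSscc=4 HhmmssCC=2 HhmmssCc=4 Hhmmsscc=2 hhMMSSCC=1 hhMMSSCc=2 hhMMSScc=1 hhMMSsCC=2 hhMMSsCc=4 hhMMSscc=2 hhMMssCC=1 hhMMssCc=2 hhMMsscc=1 hhMmSSCC=2 hhMmSSCc=4 hhMmSScc=2 hhMmSsCC=4 hhMmSsCc=8 hhMmSscc=4 hhMmssCC=2 hhMmssCc=4 hhMmsscc=2 hhmmSSCC=1 hhmmSSCc=2 hhmmSScc=1 hhmmSsCC=2 hhmmSsCc=4 hhmmSscc=2 hhmmssCC=1 hhmmssCc=2 hhmmsscc=1
hh mm ss cc hits 1/256; gcd=1; 1÷1/256÷1 = 1/256

P(hh mm ss cc) = 1/256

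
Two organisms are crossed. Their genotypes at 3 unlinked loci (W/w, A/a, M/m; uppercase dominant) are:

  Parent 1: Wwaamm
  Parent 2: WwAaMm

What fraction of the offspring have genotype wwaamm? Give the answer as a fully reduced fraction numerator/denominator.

P(wwaamm) = 1/16

Wwaamm gametes: Wam×4, wam×4
WwAaMm gametes: WAM×1, WAm×1, WaM×1, Wam×1, wAM×1, wAm×1, waM×1, wam×1
Wwaamm×WwAaMm grid (8·8=64): WWAaMm=4 WWAamm=4 WWaaMm=4 WWaamm=4 WwAaMm=8 WwAamm=8 WwaaMm=8 Wwaamm=8 wwAaMm=4 wwAamm=4 wwaaMm=4 wwaamm=4
wwaamm hits 4/64; gcd=4; 4÷4/64÷4 = 1/16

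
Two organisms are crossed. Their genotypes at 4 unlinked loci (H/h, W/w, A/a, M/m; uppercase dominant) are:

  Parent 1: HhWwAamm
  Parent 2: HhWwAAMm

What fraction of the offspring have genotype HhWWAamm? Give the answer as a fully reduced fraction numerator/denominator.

HhWwAamm gametes: HWAm×2, HWam×2, HwAm×2, Hwam×2, hWAm×2, hWam×2, hwAm×2, hwam×2
HhWwAAMm gametes: HWAM×2, HWAm×2, HwAM×2, HwAm×2, hWAM×2, hWAm×2, hwAM×2, hwAm×2
HhWwAamm×HhWwAAMm grid (16·16=256): HHWWAAMm=4 HHWWAAmm=4 HHWWAaMm=4 HHWWAamm=4 HHWwAAMm=8 HHWwAAmm=8 HHWwAaMm=8 HHWwAamm=8 HHwwAAMm=4 HHwwAAmm=4 HHwwAaMm=4 HHwwAamm=4 HhWWAAMm=8 HhWWAAmm=8 HhWWAaMm=8 HhWWAamm=8 HhWwAAMm=16 HhWwAAmm=16 HhWwAaMm=16 HhWwAamm=16 HhwwAAMm=8 HhwwAAmm=8 HhwwAaMm=8 HhwwAamm=8 hhWWAAMm=4 hhWWAAmm=4 hhWWAaMm=4 hhWWAamm=4 hhWwAAMm=8 hhWwAAmm=8 hhWwAaMm=8 hhWwAamm=8 hhwwAAMm=4 hhwwAAmm=4 hhwwAaMm=4 hhwwAamm=4
HhWWAamm hits 8/256; gcd=8; 8÷8/256÷8 = 1/32

P(HhWWAamm) = 1/32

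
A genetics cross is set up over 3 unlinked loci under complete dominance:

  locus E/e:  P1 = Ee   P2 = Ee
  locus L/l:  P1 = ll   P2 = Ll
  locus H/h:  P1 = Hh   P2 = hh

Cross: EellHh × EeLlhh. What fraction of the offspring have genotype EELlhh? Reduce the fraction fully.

P(EELlhh) = 1/16

EellHh gametes: ElH×2, Elh×2, elH×2, elh×2
EeLlhh gametes: ELh×2, Elh×2, eLh×2, elh×2
EellHh×EeLlhh grid (8·8=64): EELlHh=4 EELlhh=4 EEllHh=4 EEllhh=4 EeLlHh=8 EeLlhh=8 EellHh=8 Eellhh=8 eeLlHh=4 eeLlhh=4 eellHh=4 eellhh=4
EELlhh hits 4/64; gcd=4; 4÷4/64÷4 = 1/16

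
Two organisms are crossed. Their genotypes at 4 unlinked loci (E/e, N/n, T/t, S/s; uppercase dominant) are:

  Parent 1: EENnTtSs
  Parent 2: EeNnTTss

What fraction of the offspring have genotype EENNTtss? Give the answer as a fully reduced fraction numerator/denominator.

EENnTtSs gametes: ENTS×2, ENTs×2, ENtS×2, ENts×2, EnTS×2, EnTs×2, EntS×2, Ents×2
EeNnTTss gametes: ENTs×4, EnTs×4, eNTs×4, enTs×4
EENnTtSs×EeNnTTss grid (16·16=256): EENNTTSs=8 EENNTTss=8 EENNTtSs=8 EENNTtss=8 EENnTTSs=16 EENnTTss=16 EENnTtSs=16 EENnTtss=16 EEnnTTSs=8 EEnnTTss=8 EEnnTtSs=8 EEnnTtss=8 EeNNTTSs=8 EeNNTTss=8 EeNNTtSs=8 EeNNTtss=8 EeNnTTSs=16 EeNnTTss=16 EeNnTtSs=16 EeNnTtss=16 EennTTSs=8 EennTTss=8 EennTtSs=8 EennTtss=8
EENNTtss hits 8/256; gcd=8; 8÷8/256÷8 = 1/32

P(EENNTtss) = 1/32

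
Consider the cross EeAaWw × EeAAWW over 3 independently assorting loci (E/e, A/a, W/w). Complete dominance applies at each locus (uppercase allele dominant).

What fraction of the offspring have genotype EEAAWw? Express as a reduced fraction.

EeAaWw gametes: EAW×1, EAw×1, EaW×1, Eaw×1, eAW×1, eAw×1, eaW×1, eaw×1
EeAAWW gametes: EAW×4, eAW×4
EeAaWw×EeAAWW grid (8·8=64): EEAAWW=4 EEAAWw=4 EEAaWW=4 EEAaWw=4 EeAAWW=8 EeAAWw=8 EeAaWW=8 EeAaWw=8 eeAAWW=4 eeAAWw=4 eeAaWW=4 eeAaWw=4
EEAAWw hits 4/64; gcd=4; 4÷4/64÷4 = 1/16

P(EEAAWw) = 1/16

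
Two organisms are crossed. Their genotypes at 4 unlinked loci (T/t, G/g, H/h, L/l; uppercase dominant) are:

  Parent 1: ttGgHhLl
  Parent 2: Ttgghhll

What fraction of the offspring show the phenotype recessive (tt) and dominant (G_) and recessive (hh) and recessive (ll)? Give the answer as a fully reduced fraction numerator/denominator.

P(tt G_ hh ll) = 1/16

ttGgHhLl gametes: tGHL×2, tGHl×2, tGhL×2, tGhl×2, tgHL×2, tgHl×2, tghL×2, tghl×2
Ttgghhll gametes: Tghl×8, tghl×8
ttGgHhLl×Ttgghhll grid (16·16=256): TtGgHhLl=16 TtGgHhll=16 TtGghhLl=16 TtGghhll=16 TtggHhLl=16 TtggHhll=16 TtgghhLl=16 Ttgghhll=16 ttGgHhLl=16 ttGgHhll=16 ttGghhLl=16 ttGghhll=16 ttggHhLl=16 ttggHhll=16 ttgghhLl=16 ttgghhll=16
tt G_ hh ll hits 16/256; gcd=16; 16÷16/256÷16 = 1/16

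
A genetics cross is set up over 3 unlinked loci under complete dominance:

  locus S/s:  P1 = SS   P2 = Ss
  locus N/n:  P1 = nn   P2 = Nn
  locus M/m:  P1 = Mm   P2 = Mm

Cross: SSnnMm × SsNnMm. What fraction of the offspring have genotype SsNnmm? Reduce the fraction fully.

P(SsNnmm) = 1/16

SSnnMm gametes: SnM×4, Snm×4
SsNnMm gametes: SNM×1, SNm×1, SnM×1, Snm×1, sNM×1, sNm×1, snM×1, snm×1
SSnnMm×SsNnMm grid (8·8=64): SSNnMM=4 SSNnMm=8 SSNnmm=4 SSnnMM=4 SSnnMm=8 SSnnmm=4 SsNnMM=4 SsNnMm=8 SsNnmm=4 SsnnMM=4 SsnnMm=8 Ssnnmm=4
SsNnmm hits 4/64; gcd=4; 4÷4/64÷4 = 1/16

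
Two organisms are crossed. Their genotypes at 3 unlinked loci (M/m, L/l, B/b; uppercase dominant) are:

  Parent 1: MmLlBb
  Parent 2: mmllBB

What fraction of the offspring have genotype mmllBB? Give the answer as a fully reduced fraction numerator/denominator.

MmLlBb gametes: MLB×1, MLb×1, MlB×1, Mlb×1, mLB×1, mLb×1, mlB×1, mlb×1
mmllBB gametes: mlB×8
MmLlBb×mmllBB grid (8·8=64): MmLlBB=8 MmLlBb=8 MmllBB=8 MmllBb=8 mmLlBB=8 mmLlBb=8 mmllBB=8 mmllBb=8
mmllBB hits 8/64; gcd=8; 8÷8/64÷8 = 1/8

P(mmllBB) = 1/8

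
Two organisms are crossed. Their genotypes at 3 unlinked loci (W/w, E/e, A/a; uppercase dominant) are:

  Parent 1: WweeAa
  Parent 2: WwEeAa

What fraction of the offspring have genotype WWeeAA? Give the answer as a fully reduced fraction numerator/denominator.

WweeAa gametes: WeA×2, Wea×2, weA×2, wea×2
WwEeAa gametes: WEA×1, WEa×1, WeA×1, Wea×1, wEA×1, wEa×1, weA×1, wea×1
WweeAa×WwEeAa grid (8·8=64): WWEeAA=2 WWEeAa=4 WWEeaa=2 WWeeAA=2 WWeeAa=4 WWeeaa=2 WwEeAA=4 WwEeAa=8 WwEeaa=4 WweeAA=4 WweeAa=8 Wweeaa=4 wwEeAA=2 wwEeAa=4 wwEeaa=2 wweeAA=2 wweeAa=4 wweeaa=2
WWeeAA hits 2/64; gcd=2; 2÷2/64÷2 = 1/32

P(WWeeAA) = 1/32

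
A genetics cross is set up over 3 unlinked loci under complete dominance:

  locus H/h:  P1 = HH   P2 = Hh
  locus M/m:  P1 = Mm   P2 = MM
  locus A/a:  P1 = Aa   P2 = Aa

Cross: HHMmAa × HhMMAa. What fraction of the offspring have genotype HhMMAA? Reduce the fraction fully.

P(HhMMAA) = 1/16

HHMmAa gametes: HMA×2, HMa×2, HmA×2, Hma×2
HhMMAa gametes: HMA×2, HMa×2, hMA×2, hMa×2
HHMmAa×HhMMAa grid (8·8=64): HHMMAA=4 HHMMAa=8 HHMMaa=4 HHMmAA=4 HHMmAa=8 HHMmaa=4 HhMMAA=4 HhMMAa=8 HhMMaa=4 HhMmAA=4 HhMmAa=8 HhMmaa=4
HhMMAA hits 4/64; gcd=4; 4÷4/64÷4 = 1/16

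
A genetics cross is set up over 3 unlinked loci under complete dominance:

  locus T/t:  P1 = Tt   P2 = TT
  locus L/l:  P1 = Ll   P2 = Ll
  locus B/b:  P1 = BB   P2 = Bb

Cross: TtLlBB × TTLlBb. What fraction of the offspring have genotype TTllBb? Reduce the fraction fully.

P(TTllBb) = 1/16

TtLlBB gametes: TLB×2, TlB×2, tLB×2, tlB×2
TTLlBb gametes: TLB×2, TLb×2, TlB×2, Tlb×2
TtLlBB×TTLlBb grid (8·8=64): TTLLBB=4 TTLLBb=4 TTLlBB=8 TTLlBb=8 TTllBB=4 TTllBb=4 TtLLBB=4 TtLLBb=4 TtLlBB=8 TtLlBb=8 TtllBB=4 TtllBb=4
TTllBb hits 4/64; gcd=4; 4÷4/64÷4 = 1/16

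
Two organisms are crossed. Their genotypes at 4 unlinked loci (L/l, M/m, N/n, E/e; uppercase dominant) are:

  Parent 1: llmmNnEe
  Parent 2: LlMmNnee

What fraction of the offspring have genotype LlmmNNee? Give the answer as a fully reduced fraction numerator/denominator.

P(LlmmNNee) = 1/32

llmmNnEe gametes: lmNE×4, lmNe×4, lmnE×4, lmne×4
LlMmNnee gametes: LMNe×2, LMne×2, LmNe×2, Lmne×2, lMNe×2, lMne×2, lmNe×2, lmne×2
llmmNnEe×LlMmNnee grid (16·16=256): LlMmNNEe=8 LlMmNNee=8 LlMmNnEe=16 LlMmNnee=16 LlMmnnEe=8 LlMmnnee=8 LlmmNNEe=8 LlmmNNee=8 LlmmNnEe=16 LlmmNnee=16 LlmmnnEe=8 Llmmnnee=8 llMmNNEe=8 llMmNNee=8 llMmNnEe=16 llMmNnee=16 llMmnnEe=8 llMmnnee=8 llmmNNEe=8 llmmNNee=8 llmmNnEe=16 llmmNnee=16 llmmnnEe=8 llmmnnee=8
LlmmNNee hits 8/256; gcd=8; 8÷8/256÷8 = 1/32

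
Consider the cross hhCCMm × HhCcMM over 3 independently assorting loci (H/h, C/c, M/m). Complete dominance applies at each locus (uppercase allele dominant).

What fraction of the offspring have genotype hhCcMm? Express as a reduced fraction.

P(hhCcMm) = 1/8

hhCCMm gametes: hCM×4, hCm×4
HhCcMM gametes: HCM×2, HcM×2, hCM×2, hcM×2
hhCCMm×HhCcMM grid (8·8=64): HhCCMM=8 HhCCMm=8 HhCcMM=8 HhCcMm=8 hhCCMM=8 hhCCMm=8 hhCcMM=8 hhCcMm=8
hhCcMm hits 8/64; gcd=8; 8÷8/64÷8 = 1/8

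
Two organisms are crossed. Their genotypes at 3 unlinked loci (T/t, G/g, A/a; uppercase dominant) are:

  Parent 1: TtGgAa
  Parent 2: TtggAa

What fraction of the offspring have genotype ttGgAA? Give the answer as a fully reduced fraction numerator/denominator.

TtGgAa gametes: TGA×1, TGa×1, TgA×1, Tga×1, tGA×1, tGa×1, tgA×1, tga×1
TtggAa gametes: TgA×2, Tga×2, tgA×2, tga×2
TtGgAa×TtggAa grid (8·8=64): TTGgAA=2 TTGgAa=4 TTGgaa=2 TTggAA=2 TTggAa=4 TTggaa=2 TtGgAA=4 TtGgAa=8 TtGgaa=4 TtggAA=4 TtggAa=8 Ttggaa=4 ttGgAA=2 ttGgAa=4 ttGgaa=2 ttggAA=2 ttggAa=4 ttggaa=2
ttGgAA hits 2/64; gcd=2; 2÷2/64÷2 = 1/32

P(ttGgAA) = 1/32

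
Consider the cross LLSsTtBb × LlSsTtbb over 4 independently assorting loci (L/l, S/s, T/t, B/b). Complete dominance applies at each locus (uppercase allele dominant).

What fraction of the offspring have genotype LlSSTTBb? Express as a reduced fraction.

P(LlSSTTBb) = 1/64

LLSsTtBb gametes: LSTB×2, LSTb×2, LStB×2, LStb×2, LsTB×2, LsTb×2, LstB×2, Lstb×2
LlSsTtbb gametes: LSTb×2, LStb×2, LsTb×2, Lstb×2, lSTb×2, lStb×2, lsTb×2, lstb×2
LLSsTtBb×LlSsTtbb grid (16·16=256): LLSSTTBb=4 LLSSTTbb=4 LLSSTtBb=8 LLSSTtbb=8 LLSSttBb=4 LLSSttbb=4 LLSsTTBb=8 LLSsTTbb=8 LLSsTtBb=16 LLSsTtbb=16 LLSsttBb=8 LLSsttbb=8 LLssTTBb=4 LLssTTbb=4 LLssTtBb=8 LLssTtbb=8 LLssttBb=4 LLssttbb=4 LlSSTTBb=4 LlSSTTbb=4 LlSSTtBb=8 LlSSTtbb=8 LlSSttBb=4 LlSSttbb=4 LlSsTTBb=8 LlSsTTbb=8 LlSsTtBb=16 LlSsTtbb=16 LlSsttBb=8 LlSsttbb=8 LlssTTBb=4 LlssTTbb=4 LlssTtBb=8 LlssTtbb=8 LlssttBb=4 Llssttbb=4
LlSSTTBb hits 4/256; gcd=4; 4÷4/256÷4 = 1/64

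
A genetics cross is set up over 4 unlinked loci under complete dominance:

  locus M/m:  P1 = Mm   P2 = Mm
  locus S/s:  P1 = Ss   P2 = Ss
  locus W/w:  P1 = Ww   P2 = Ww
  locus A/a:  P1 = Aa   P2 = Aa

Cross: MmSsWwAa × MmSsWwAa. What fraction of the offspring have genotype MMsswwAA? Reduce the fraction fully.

P(MMsswwAA) = 1/256

MmSsWwAa gametes: MSWA×1, MSWa×1, MSwA×1, MSwa×1, MsWA×1, MsWa×1, MswA×1, Mswa×1, mSWA×1, mSWa×1, mSwA×1, mSwa×1, msWA×1, msWa×1, mswA×1, mswa×1
MmSsWwAa gametes: MSWA×1, MSWa×1, MSwA×1, MSwa×1, MsWA×1, MsWa×1, MswA×1, Mswa×1, mSWA×1, mSWa×1, mSwA×1, mSwa×1, msWA×1, msWa×1, mswA×1, mswa×1
MmSsWwAa×MmSsWwAa grid (16·16=256): MMSSWWAA=1 MMSSWWAa=2 MMSSWWaa=1 MMSSWwAA=2 MMSSWwAa=4 MMSSWwaa=2 MMSSwwAA=1 MMSSwwAa=2 MMSSwwaa=1 MMSsWWAA=2 MMSsWWAa=4 MMSsWWaa=2 MMSsWwAA=4 MMSsWwAa=8 MMSsWwaa=4 MMSswwAA=2 MMSswwAa=4 MMSswwaa=2 MMssWWAA=1 MMssWWAa=2 MMssWWaa=1 MMssWwAA=2 MMssWwAa=4 MMssWwaa=2 MMsswwAA=1 MMsswwAa=2 MMsswwaa=1 MmSSWWAA=2 MmSSWWAa=4 MmSSWWaa=2 MmSSWwAA=4 MmSSWwAa=8 MmSSWwaa=4 MmSSwwAA=2 MmSSwwAa=4 MmSSwwaa=2 MmSsWWAA=4 MmSsWWAa=8 MmSsWWaa=4 MmSsWwAA=8 MmSsWwAa=16 MmSsWwaa=8 MmSswwAA=4 MmSswwAa=8 MmSswwaa=4 MmssWWAA=2 MmssWWAa=4 MmssWWaa=2 MmssWwAA=4 MmssWwAa=8 MmssWwaa=4 MmsswwAA=2 MmsswwAa=4 Mmsswwaa=2 mmSSWWAA=1 mmSSWWAa=2 mmSSWWaa=1 mmSSWwAA=2 mmSSWwAa=4 mmSSWwaa=2 mmSSwwAA=1 mmSSwwAa=2 mmSSwwaa=1 mmSsWWAA=2 mmSsWWAa=4 mmSsWWaa=2 mmSsWwAA=4 mmSsWwAa=8 mmSsWwaa=4 mmSswwAA=2 mmSswwAa=4 mmSswwaa=2 mmssWWAA=1 mmssWWAa=2 mmssWWaa=1 mmssWwAA=2 mmssWwAa=4 mmssWwaa=2 mmsswwAA=1 mmsswwAa=2 mmsswwaa=1
MMsswwAA hits 1/256; gcd=1; 1÷1/256÷1 = 1/256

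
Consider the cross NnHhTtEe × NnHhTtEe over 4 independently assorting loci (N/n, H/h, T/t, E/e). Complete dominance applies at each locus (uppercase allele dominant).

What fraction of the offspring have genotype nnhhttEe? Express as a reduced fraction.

NnHhTtEe gametes: NHTE×1, NHTe×1, NHtE×1, NHte×1, NhTE×1, NhTe×1, NhtE×1, Nhte×1, nHTE×1, nHTe×1, nHtE×1, nHte×1, nhTE×1, nhTe×1, nhtE×1, nhte×1
NnHhTtEe gametes: NHTE×1, NHTe×1, NHtE×1, NHte×1, NhTE×1, NhTe×1, NhtE×1, Nhte×1, nHTE×1, nHTe×1, nHtE×1, nHte×1, nhTE×1, nhTe×1, nhtE×1, nhte×1
NnHhTtEe×NnHhTtEe grid (16·16=256): NNHHTTEE=1 NNHHTTEe=2 NNHHTTee=1 NNHHTtEE=2 NNHHTtEe=4 NNHHTtee=2 NNHHttEE=1 NNHHttEe=2 NNHHttee=1 NNHhTTEE=2 NNHhTTEe=4 NNHhTTee=2 NNHhTtEE=4 NNHhTtEe=8 NNHhTtee=4 NNHhttEE=2 NNHhttEe=4 NNHhttee=2 NNhhTTEE=1 NNhhTTEe=2 NNhhTTee=1 NNhhTtEE=2 NNhhTtEe=4 NNhhTtee=2 NNhhttEE=1 NNhhttEe=2 NNhhttee=1 NnHHTTEE=2 NnHHTTEe=4 NnHHTTee=2 NnHHTtEE=4 NnHHTtEe=8 NnHHTtee=4 NnHHttEE=2 NnHHttEe=4 NnHHttee=2 NnHhTTEE=4 NnHhTTEe=8 NnHhTTee=4 NnHhTtEE=8 NnHhTtEe=16 NnHhTtee=8 NnHhttEE=4 NnHhttEe=8 NnHhttee=4 NnhhTTEE=2 NnhhTTEe=4 NnhhTTee=2 NnhhTtEE=4 NnhhTtEe=8 NnhhTtee=4 NnhhttEE=2 NnhhttEe=4 Nnhhttee=2 nnHHTTEE=1 nnHHTTEe=2 nnHHTTee=1 nnHHTtEE=2 nnHHTtEe=4 nnHHTtee=2 nnHHttEE=1 nnHHttEe=2 nnHHttee=1 nnHhTTEE=2 nnHhTTEe=4 nnHhTTee=2 nnHhTtEE=4 nnHhTtEe=8 nnHhTtee=4 nnHhttEE=2 nnHhttEe=4 nnHhttee=2 nnhhTTEE=1 nnhhTTEe=2 nnhhTTee=1 nnhhTtEE=2 nnhhTtEe=4 nnhhTtee=2 nnhhttEE=1 nnhhttEe=2 nnhhttee=1
nnhhttEe hits 2/256; gcd=2; 2÷2/256÷2 = 1/128

P(nnhhttEe) = 1/128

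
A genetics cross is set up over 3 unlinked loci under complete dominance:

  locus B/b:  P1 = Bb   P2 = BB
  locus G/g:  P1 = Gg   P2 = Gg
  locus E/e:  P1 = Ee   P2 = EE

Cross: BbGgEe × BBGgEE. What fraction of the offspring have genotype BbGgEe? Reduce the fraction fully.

P(BbGgEe) = 1/8

BbGgEe gametes: BGE×1, BGe×1, BgE×1, Bge×1, bGE×1, bGe×1, bgE×1, bge×1
BBGgEE gametes: BGE×4, BgE×4
BbGgEe×BBGgEE grid (8·8=64): BBGGEE=4 BBGGEe=4 BBGgEE=8 BBGgEe=8 BBggEE=4 BBggEe=4 BbGGEE=4 BbGGEe=4 BbGgEE=8 BbGgEe=8 BbggEE=4 BbggEe=4
BbGgEe hits 8/64; gcd=8; 8÷8/64÷8 = 1/8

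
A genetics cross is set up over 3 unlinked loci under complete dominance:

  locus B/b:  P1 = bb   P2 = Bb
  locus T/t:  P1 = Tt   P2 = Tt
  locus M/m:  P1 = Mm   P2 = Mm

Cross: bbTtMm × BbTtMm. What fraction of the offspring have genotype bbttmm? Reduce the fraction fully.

P(bbttmm) = 1/32

bbTtMm gametes: bTM×2, bTm×2, btM×2, btm×2
BbTtMm gametes: BTM×1, BTm×1, BtM×1, Btm×1, bTM×1, bTm×1, btM×1, btm×1
bbTtMm×BbTtMm grid (8·8=64): BbTTMM=2 BbTTMm=4 BbTTmm=2 BbTtMM=4 BbTtMm=8 BbTtmm=4 BbttMM=2 BbttMm=4 Bbttmm=2 bbTTMM=2 bbTTMm=4 bbTTmm=2 bbTtMM=4 bbTtMm=8 bbTtmm=4 bbttMM=2 bbttMm=4 bbttmm=2
bbttmm hits 2/64; gcd=2; 2÷2/64÷2 = 1/32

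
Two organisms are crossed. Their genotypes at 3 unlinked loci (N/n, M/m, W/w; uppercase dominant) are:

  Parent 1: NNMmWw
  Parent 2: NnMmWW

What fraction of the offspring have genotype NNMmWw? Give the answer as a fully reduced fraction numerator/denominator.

NNMmWw gametes: NMW×2, NMw×2, NmW×2, Nmw×2
NnMmWW gametes: NMW×2, NmW×2, nMW×2, nmW×2
NNMmWw×NnMmWW grid (8·8=64): NNMMWW=4 NNMMWw=4 NNMmWW=8 NNMmWw=8 NNmmWW=4 NNmmWw=4 NnMMWW=4 NnMMWw=4 NnMmWW=8 NnMmWw=8 NnmmWW=4 NnmmWw=4
NNMmWw hits 8/64; gcd=8; 8÷8/64÷8 = 1/8

P(NNMmWw) = 1/8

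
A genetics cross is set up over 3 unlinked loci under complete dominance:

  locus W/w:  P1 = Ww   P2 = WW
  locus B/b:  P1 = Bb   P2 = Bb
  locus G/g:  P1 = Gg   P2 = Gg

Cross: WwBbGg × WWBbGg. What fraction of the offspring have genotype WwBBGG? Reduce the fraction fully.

WwBbGg gametes: WBG×1, WBg×1, WbG×1, Wbg×1, wBG×1, wBg×1, wbG×1, wbg×1
WWBbGg gametes: WBG×2, WBg×2, WbG×2, Wbg×2
WwBbGg×WWBbGg grid (8·8=64): WWBBGG=2 WWBBGg=4 WWBBgg=2 WWBbGG=4 WWBbGg=8 WWBbgg=4 WWbbGG=2 WWbbGg=4 WWbbgg=2 WwBBGG=2 WwBBGg=4 WwBBgg=2 WwBbGG=4 WwBbGg=8 WwBbgg=4 WwbbGG=2 WwbbGg=4 Wwbbgg=2
WwBBGG hits 2/64; gcd=2; 2÷2/64÷2 = 1/32

P(WwBBGG) = 1/32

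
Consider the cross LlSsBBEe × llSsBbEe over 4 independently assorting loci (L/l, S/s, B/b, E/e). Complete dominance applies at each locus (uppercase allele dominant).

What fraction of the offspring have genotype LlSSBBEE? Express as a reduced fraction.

P(LlSSBBEE) = 1/64

LlSsBBEe gametes: LSBE×2, LSBe×2, LsBE×2, LsBe×2, lSBE×2, lSBe×2, lsBE×2, lsBe×2
llSsBbEe gametes: lSBE×2, lSBe×2, lSbE×2, lSbe×2, lsBE×2, lsBe×2, lsbE×2, lsbe×2
LlSsBBEe×llSsBbEe grid (16·16=256): LlSSBBEE=4 LlSSBBEe=8 LlSSBBee=4 LlSSBbEE=4 LlSSBbEe=8 LlSSBbee=4 LlSsBBEE=8 LlSsBBEe=16 LlSsBBee=8 LlSsBbEE=8 LlSsBbEe=16 LlSsBbee=8 LlssBBEE=4 LlssBBEe=8 LlssBBee=4 LlssBbEE=4 LlssBbEe=8 LlssBbee=4 llSSBBEE=4 llSSBBEe=8 llSSBBee=4 llSSBbEE=4 llSSBbEe=8 llSSBbee=4 llSsBBEE=8 llSsBBEe=16 llSsBBee=8 llSsBbEE=8 llSsBbEe=16 llSsBbee=8 llssBBEE=4 llssBBEe=8 llssBBee=4 llssBbEE=4 llssBbEe=8 llssBbee=4
LlSSBBEE hits 4/256; gcd=4; 4÷4/256÷4 = 1/64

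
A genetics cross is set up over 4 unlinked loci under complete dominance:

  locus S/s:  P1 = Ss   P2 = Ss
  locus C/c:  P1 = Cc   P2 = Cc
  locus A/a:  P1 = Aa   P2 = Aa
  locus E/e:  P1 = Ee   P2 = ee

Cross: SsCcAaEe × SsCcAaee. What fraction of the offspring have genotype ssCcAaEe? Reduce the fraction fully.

SsCcAaEe gametes: SCAE×1, SCAe×1, SCaE×1, SCae×1, ScAE×1, ScAe×1, ScaE×1, Scae×1, sCAE×1, sCAe×1, sCaE×1, sCae×1, scAE×1, scAe×1, scaE×1, scae×1
SsCcAaee gametes: SCAe×2, SCae×2, ScAe×2, Scae×2, sCAe×2, sCae×2, scAe×2, scae×2
SsCcAaEe×SsCcAaee grid (16·16=256): SSCCAAEe=2 SSCCAAee=2 SSCCAaEe=4 SSCCAaee=4 SSCCaaEe=2 SSCCaaee=2 SSCcAAEe=4 SSCcAAee=4 SSCcAaEe=8 SSCcAaee=8 SSCcaaEe=4 SSCcaaee=4 SSccAAEe=2 SSccAAee=2 SSccAaEe=4 SSccAaee=4 SSccaaEe=2 SSccaaee=2 SsCCAAEe=4 SsCCAAee=4 SsCCAaEe=8 SsCCAaee=8 SsCCaaEe=4 SsCCaaee=4 SsCcAAEe=8 SsCcAAee=8 SsCcAaEe=16 SsCcAaee=16 SsCcaaEe=8 SsCcaaee=8 SsccAAEe=4 SsccAAee=4 SsccAaEe=8 SsccAaee=8 SsccaaEe=4 Ssccaaee=4 ssCCAAEe=2 ssCCAAee=2 ssCCAaEe=4 ssCCAaee=4 ssCCaaEe=2 ssCCaaee=2 ssCcAAEe=4 ssCcAAee=4 ssCcAaEe=8 ssCcAaee=8 ssCcaaEe=4 ssCcaaee=4 ssccAAEe=2 ssccAAee=2 ssccAaEe=4 ssccAaee=4 ssccaaEe=2 ssccaaee=2
ssCcAaEe hits 8/256; gcd=8; 8÷8/256÷8 = 1/32

P(ssCcAaEe) = 1/32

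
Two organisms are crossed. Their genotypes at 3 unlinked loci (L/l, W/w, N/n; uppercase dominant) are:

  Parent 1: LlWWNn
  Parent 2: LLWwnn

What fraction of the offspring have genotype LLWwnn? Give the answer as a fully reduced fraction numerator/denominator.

P(LLWwnn) = 1/8

LlWWNn gametes: LWN×2, LWn×2, lWN×2, lWn×2
LLWwnn gametes: LWn×4, Lwn×4
LlWWNn×LLWwnn grid (8·8=64): LLWWNn=8 LLWWnn=8 LLWwNn=8 LLWwnn=8 LlWWNn=8 LlWWnn=8 LlWwNn=8 LlWwnn=8
LLWwnn hits 8/64; gcd=8; 8÷8/64÷8 = 1/8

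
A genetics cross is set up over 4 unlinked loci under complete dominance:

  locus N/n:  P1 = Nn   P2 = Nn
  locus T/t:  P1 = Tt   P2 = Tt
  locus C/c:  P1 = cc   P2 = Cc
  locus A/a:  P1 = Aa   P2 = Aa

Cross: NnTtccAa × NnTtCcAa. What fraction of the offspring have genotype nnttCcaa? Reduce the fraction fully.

NnTtccAa gametes: NTcA×2, NTca×2, NtcA×2, Ntca×2, nTcA×2, nTca×2, ntcA×2, ntca×2
NnTtCcAa gametes: NTCA×1, NTCa×1, NTcA×1, NTca×1, NtCA×1, NtCa×1, NtcA×1, Ntca×1, nTCA×1, nTCa×1, nTcA×1, nTca×1, ntCA×1, ntCa×1, ntcA×1, ntca×1
NnTtccAa×NnTtCcAa grid (16·16=256): NNTTCcAA=2 NNTTCcAa=4 NNTTCcaa=2 NNTTccAA=2 NNTTccAa=4 NNTTccaa=2 NNTtCcAA=4 NNTtCcAa=8 NNTtCcaa=4 NNTtccAA=4 NNTtccAa=8 NNTtccaa=4 NNttCcAA=2 NNttCcAa=4 NNttCcaa=2 NNttccAA=2 NNttccAa=4 NNttccaa=2 NnTTCcAA=4 NnTTCcAa=8 NnTTCcaa=4 NnTTccAA=4 NnTTccAa=8 NnTTccaa=4 NnTtCcAA=8 NnTtCcAa=16 NnTtCcaa=8 NnTtccAA=8 NnTtccAa=16 NnTtccaa=8 NnttCcAA=4 NnttCcAa=8 NnttCcaa=4 NnttccAA=4 NnttccAa=8 Nnttccaa=4 nnTTCcAA=2 nnTTCcAa=4 nnTTCcaa=2 nnTTccAA=2 nnTTccAa=4 nnTTccaa=2 nnTtCcAA=4 nnTtCcAa=8 nnTtCcaa=4 nnTtccAA=4 nnTtccAa=8 nnTtccaa=4 nnttCcAA=2 nnttCcAa=4 nnttCcaa=2 nnttccAA=2 nnttccAa=4 nnttccaa=2
nnttCcaa hits 2/256; gcd=2; 2÷2/256÷2 = 1/128

P(nnttCcaa) = 1/128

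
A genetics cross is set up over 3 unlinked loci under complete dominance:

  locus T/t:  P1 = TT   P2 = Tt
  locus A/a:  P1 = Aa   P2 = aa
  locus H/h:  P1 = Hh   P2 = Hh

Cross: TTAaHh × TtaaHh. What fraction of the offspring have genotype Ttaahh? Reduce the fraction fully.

TTAaHh gametes: TAH×2, TAh×2, TaH×2, Tah×2
TtaaHh gametes: TaH×2, Tah×2, taH×2, tah×2
TTAaHh×TtaaHh grid (8·8=64): TTAaHH=4 TTAaHh=8 TTAahh=4 TTaaHH=4 TTaaHh=8 TTaahh=4 TtAaHH=4 TtAaHh=8 TtAahh=4 TtaaHH=4 TtaaHh=8 Ttaahh=4
Ttaahh hits 4/64; gcd=4; 4÷4/64÷4 = 1/16

P(Ttaahh) = 1/16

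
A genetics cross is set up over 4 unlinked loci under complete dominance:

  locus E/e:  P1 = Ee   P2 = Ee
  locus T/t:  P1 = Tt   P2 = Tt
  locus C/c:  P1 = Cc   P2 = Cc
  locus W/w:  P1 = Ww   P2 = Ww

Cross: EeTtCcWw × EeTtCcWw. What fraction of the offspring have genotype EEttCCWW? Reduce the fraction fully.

EeTtCcWw gametes: ETCW×1, ETCw×1, ETcW×1, ETcw×1, EtCW×1, EtCw×1, EtcW×1, Etcw×1, eTCW×1, eTCw×1, eTcW×1, eTcw×1, etCW×1, etCw×1, etcW×1, etcw×1
EeTtCcWw gametes: ETCW×1, ETCw×1, ETcW×1, ETcw×1, EtCW×1, EtCw×1, EtcW×1, Etcw×1, eTCW×1, eTCw×1, eTcW×1, eTcw×1, etCW×1, etCw×1, etcW×1, etcw×1
EeTtCcWw×EeTtCcWw grid (16·16=256): EETTCCWW=1 EETTCCWw=2 EETTCCww=1 EETTCcWW=2 EETTCcWw=4 EETTCcww=2 EETTccWW=1 EETTccWw=2 EETTccww=1 EETtCCWW=2 EETtCCWw=4 EETtCCww=2 EETtCcWW=4 EETtCcWw=8 EETtCcww=4 EETtccWW=2 EETtccWw=4 EETtccww=2 EEttCCWW=1 EEttCCWw=2 EEttCCww=1 EEttCcWW=2 EEttCcWw=4 EEttCcww=2 EEttccWW=1 EEttccWw=2 EEttccww=1 EeTTCCWW=2 EeTTCCWw=4 EeTTCCww=2 EeTTCcWW=4 EeTTCcWw=8 EeTTCcww=4 EeTTccWW=2 EeTTccWw=4 EeTTccww=2 EeTtCCWW=4 EeTtCCWw=8 EeTtCCww=4 EeTtCcWW=8 EeTtCcWw=16 EeTtCcww=8 EeTtccWW=4 EeTtccWw=8 EeTtccww=4 EettCCWW=2 EettCCWw=4 EettCCww=2 EettCcWW=4 EettCcWw=8 EettCcww=4 EettccWW=2 EettccWw=4 Eettccww=2 eeTTCCWW=1 eeTTCCWw=2 eeTTCCww=1 eeTTCcWW=2 eeTTCcWw=4 eeTTCcww=2 eeTTccWW=1 eeTTccWw=2 eeTTccww=1 eeTtCCWW=2 eeTtCCWw=4 eeTtCCww=2 eeTtCcWW=4 eeTtCcWw=8 eeTtCcww=4 eeTtccWW=2 eeTtccWw=4 eeTtccww=2 eettCCWW=1 eettCCWw=2 eettCCww=1 eettCcWW=2 eettCcWw=4 eettCcww=2 eettccWW=1 eettccWw=2 eettccww=1
EEttCCWW hits 1/256; gcd=1; 1÷1/256÷1 = 1/256

P(EEttCCWW) = 1/256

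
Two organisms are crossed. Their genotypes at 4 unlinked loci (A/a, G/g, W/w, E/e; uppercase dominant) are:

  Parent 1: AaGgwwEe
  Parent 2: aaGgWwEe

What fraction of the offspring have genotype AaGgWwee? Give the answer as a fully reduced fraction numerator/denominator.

P(AaGgWwee) = 1/32

AaGgwwEe gametes: AGwE×2, AGwe×2, AgwE×2, Agwe×2, aGwE×2, aGwe×2, agwE×2, agwe×2
aaGgWwEe gametes: aGWE×2, aGWe×2, aGwE×2, aGwe×2, agWE×2, agWe×2, agwE×2, agwe×2
AaGgwwEe×aaGgWwEe grid (16·16=256): AaGGWwEE=4 AaGGWwEe=8 AaGGWwee=4 AaGGwwEE=4 AaGGwwEe=8 AaGGwwee=4 AaGgWwEE=8 AaGgWwEe=16 AaGgWwee=8 AaGgwwEE=8 AaGgwwEe=16 AaGgwwee=8 AaggWwEE=4 AaggWwEe=8 AaggWwee=4 AaggwwEE=4 AaggwwEe=8 Aaggwwee=4 aaGGWwEE=4 aaGGWwEe=8 aaGGWwee=4 aaGGwwEE=4 aaGGwwEe=8 aaGGwwee=4 aaGgWwEE=8 aaGgWwEe=16 aaGgWwee=8 aaGgwwEE=8 aaGgwwEe=16 aaGgwwee=8 aaggWwEE=4 aaggWwEe=8 aaggWwee=4 aaggwwEE=4 aaggwwEe=8 aaggwwee=4
AaGgWwee hits 8/256; gcd=8; 8÷8/256÷8 = 1/32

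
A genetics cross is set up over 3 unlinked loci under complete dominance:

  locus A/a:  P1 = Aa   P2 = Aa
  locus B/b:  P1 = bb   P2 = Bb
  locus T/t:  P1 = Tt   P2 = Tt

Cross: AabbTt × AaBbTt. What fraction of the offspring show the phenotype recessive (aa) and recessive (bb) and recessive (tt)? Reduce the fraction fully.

AabbTt gametes: AbT×2, Abt×2, abT×2, abt×2
AaBbTt gametes: ABT×1, ABt×1, AbT×1, Abt×1, aBT×1, aBt×1, abT×1, abt×1
AabbTt×AaBbTt grid (8·8=64): AABbTT=2 AABbTt=4 AABbtt=2 AAbbTT=2 AAbbTt=4 AAbbtt=2 AaBbTT=4 AaBbTt=8 AaBbtt=4 AabbTT=4 AabbTt=8 Aabbtt=4 aaBbTT=2 aaBbTt=4 aaBbtt=2 aabbTT=2 aabbTt=4 aabbtt=2
aa bb tt hits 2/64; gcd=2; 2÷2/64÷2 = 1/32

P(aa bb tt) = 1/32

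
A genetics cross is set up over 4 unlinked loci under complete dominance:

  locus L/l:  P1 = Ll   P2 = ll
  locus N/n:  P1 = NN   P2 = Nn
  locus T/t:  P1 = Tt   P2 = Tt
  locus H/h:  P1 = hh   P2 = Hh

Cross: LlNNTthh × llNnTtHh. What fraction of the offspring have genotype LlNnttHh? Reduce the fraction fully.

P(LlNnttHh) = 1/32

LlNNTthh gametes: LNTh×4, LNth×4, lNTh×4, lNth×4
llNnTtHh gametes: lNTH×2, lNTh×2, lNtH×2, lNth×2, lnTH×2, lnTh×2, lntH×2, lnth×2
LlNNTthh×llNnTtHh grid (16·16=256): LlNNTTHh=8 LlNNTThh=8 LlNNTtHh=16 LlNNTthh=16 LlNNttHh=8 LlNNtthh=8 LlNnTTHh=8 LlNnTThh=8 LlNnTtHh=16 LlNnTthh=16 LlNnttHh=8 LlNntthh=8 llNNTTHh=8 llNNTThh=8 llNNTtHh=16 llNNTthh=16 llNNttHh=8 llNNtthh=8 llNnTTHh=8 llNnTThh=8 llNnTtHh=16 llNnTthh=16 llNnttHh=8 llNntthh=8
LlNnttHh hits 8/256; gcd=8; 8÷8/256÷8 = 1/32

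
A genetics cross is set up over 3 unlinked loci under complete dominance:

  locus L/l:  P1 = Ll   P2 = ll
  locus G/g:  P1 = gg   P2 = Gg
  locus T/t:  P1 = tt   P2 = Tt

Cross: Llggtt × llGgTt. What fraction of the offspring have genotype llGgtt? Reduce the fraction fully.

P(llGgtt) = 1/8

Llggtt gametes: Lgt×4, lgt×4
llGgTt gametes: lGT×2, lGt×2, lgT×2, lgt×2
Llggtt×llGgTt grid (8·8=64): LlGgTt=8 LlGgtt=8 LlggTt=8 Llggtt=8 llGgTt=8 llGgtt=8 llggTt=8 llggtt=8
llGgtt hits 8/64; gcd=8; 8÷8/64÷8 = 1/8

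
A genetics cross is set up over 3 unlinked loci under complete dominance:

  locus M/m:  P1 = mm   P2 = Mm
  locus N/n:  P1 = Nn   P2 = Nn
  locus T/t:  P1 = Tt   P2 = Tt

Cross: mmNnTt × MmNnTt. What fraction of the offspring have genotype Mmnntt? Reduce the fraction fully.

mmNnTt gametes: mNT×2, mNt×2, mnT×2, mnt×2
MmNnTt gametes: MNT×1, MNt×1, MnT×1, Mnt×1, mNT×1, mNt×1, mnT×1, mnt×1
mmNnTt×MmNnTt grid (8·8=64): MmNNTT=2 MmNNTt=4 MmNNtt=2 MmNnTT=4 MmNnTt=8 MmNntt=4 MmnnTT=2 MmnnTt=4 Mmnntt=2 mmNNTT=2 mmNNTt=4 mmNNtt=2 mmNnTT=4 mmNnTt=8 mmNntt=4 mmnnTT=2 mmnnTt=4 mmnntt=2
Mmnntt hits 2/64; gcd=2; 2÷2/64÷2 = 1/32

P(Mmnntt) = 1/32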